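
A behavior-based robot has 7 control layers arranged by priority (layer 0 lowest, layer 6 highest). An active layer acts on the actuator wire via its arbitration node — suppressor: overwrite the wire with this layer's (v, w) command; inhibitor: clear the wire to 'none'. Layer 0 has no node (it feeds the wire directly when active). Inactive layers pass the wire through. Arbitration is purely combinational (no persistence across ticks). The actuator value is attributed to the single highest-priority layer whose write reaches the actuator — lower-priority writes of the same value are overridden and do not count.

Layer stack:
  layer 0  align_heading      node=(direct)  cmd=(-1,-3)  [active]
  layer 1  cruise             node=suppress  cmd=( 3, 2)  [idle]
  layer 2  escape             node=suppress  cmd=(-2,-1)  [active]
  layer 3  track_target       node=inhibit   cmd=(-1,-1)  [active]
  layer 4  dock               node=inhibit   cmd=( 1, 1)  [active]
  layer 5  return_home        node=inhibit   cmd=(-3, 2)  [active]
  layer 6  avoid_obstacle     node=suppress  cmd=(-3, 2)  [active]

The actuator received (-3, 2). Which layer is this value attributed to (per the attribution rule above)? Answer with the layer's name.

avoid_obstacle

layer 0 (align_heading) active — direct: (-1, -3)
layer 1 (cruise) idle — unchanged: (-1, -3)
layer 2 (escape) active — suppresses: (-2, -1)
layer 3 (track_target) active — inhibits: none
layer 4 (dock) active — inhibits: none
layer 5 (return_home) active — inhibits: none
layer 6 (avoid_obstacle) active — suppresses: (-3, 2)
→ actuator (-3, 2)
last writer: layer 6 = avoid_obstacle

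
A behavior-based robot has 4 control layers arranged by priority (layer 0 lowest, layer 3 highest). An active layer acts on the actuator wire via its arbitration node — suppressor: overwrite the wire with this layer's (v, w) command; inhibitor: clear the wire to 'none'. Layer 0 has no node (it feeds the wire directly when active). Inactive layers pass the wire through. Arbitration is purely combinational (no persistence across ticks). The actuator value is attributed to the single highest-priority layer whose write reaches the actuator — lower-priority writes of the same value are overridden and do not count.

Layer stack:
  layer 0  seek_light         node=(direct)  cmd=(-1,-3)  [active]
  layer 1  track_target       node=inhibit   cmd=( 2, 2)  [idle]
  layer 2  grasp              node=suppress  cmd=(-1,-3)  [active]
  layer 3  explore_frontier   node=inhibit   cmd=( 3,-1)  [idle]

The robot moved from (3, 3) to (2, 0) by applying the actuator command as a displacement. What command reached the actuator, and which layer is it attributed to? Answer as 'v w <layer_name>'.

displacement = (2, 0) − (3, 3) = (-1, -3)
L0 seek_light: active, feeds wire = (-1, -3)
L1 track_target: idle → wire stays (-1, -3)
L2 grasp: active, suppressor → wire = (-1, -3)
L3 explore_frontier: idle → wire stays (-1, -3)
actuator = (-1, -3) — from layer 2 (grasp)

-1 -3 grasp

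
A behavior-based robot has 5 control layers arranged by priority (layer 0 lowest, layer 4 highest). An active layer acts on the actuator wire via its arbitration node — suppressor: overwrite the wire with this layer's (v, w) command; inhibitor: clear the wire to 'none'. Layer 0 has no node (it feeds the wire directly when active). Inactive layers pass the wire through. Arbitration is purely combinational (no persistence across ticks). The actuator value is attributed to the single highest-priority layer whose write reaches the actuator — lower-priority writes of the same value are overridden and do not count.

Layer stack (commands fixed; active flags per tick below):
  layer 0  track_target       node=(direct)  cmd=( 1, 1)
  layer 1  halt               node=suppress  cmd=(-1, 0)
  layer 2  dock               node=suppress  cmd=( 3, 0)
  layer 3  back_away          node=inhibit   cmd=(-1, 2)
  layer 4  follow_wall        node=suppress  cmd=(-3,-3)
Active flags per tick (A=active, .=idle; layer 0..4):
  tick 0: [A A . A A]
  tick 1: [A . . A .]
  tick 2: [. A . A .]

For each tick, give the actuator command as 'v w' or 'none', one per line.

tick 0:
  L0 track_target: active, feeds wire = (1, 1)
  L1 halt: active, suppressor → wire = (-1, 0)
  L2 dock: idle → wire stays (-1, 0)
  L3 back_away: active, inhibitor → wire = none
  L4 follow_wall: active, suppressor → wire = (-3, -3)
  actuator = (-3, -3)
tick 1:
  L0 track_target: active, feeds wire = (1, 1)
  L1 halt: idle → wire stays (1, 1)
  L2 dock: idle → wire stays (1, 1)
  L3 back_away: active, inhibitor → wire = none
  L4 follow_wall: idle → wire stays none
  actuator = none
tick 2:
  L0 track_target: idle → wire = none
  L1 halt: active, suppressor → wire = (-1, 0)
  L2 dock: idle → wire stays (-1, 0)
  L3 back_away: active, inhibitor → wire = none
  L4 follow_wall: idle → wire stays none
  actuator = none

-3 -3
none
none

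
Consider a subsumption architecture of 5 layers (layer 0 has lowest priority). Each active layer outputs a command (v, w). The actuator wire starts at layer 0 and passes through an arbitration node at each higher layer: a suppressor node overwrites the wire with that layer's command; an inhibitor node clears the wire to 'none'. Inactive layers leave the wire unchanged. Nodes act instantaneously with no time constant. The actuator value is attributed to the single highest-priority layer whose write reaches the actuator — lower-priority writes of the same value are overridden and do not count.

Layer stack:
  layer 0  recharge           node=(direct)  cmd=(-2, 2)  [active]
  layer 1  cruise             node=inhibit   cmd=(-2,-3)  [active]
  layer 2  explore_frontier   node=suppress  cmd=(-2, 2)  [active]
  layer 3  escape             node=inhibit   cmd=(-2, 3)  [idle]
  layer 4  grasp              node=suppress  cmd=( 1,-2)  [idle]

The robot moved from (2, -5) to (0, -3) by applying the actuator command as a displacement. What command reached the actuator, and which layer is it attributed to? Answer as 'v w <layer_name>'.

-2 2 explore_frontier

displacement = (0, -3) − (2, -5) = (-2, 2)
[0] recharge on; wire := (-2, 2)
[1] cruise on (inhibit); wire := none
[2] explore_frontier on (suppress); wire := (-2, 2)
[3] escape off; pass (-2, 2)
[4] grasp off; pass (-2, 2)
output (-2, 2) — from layer 2 (explore_frontier)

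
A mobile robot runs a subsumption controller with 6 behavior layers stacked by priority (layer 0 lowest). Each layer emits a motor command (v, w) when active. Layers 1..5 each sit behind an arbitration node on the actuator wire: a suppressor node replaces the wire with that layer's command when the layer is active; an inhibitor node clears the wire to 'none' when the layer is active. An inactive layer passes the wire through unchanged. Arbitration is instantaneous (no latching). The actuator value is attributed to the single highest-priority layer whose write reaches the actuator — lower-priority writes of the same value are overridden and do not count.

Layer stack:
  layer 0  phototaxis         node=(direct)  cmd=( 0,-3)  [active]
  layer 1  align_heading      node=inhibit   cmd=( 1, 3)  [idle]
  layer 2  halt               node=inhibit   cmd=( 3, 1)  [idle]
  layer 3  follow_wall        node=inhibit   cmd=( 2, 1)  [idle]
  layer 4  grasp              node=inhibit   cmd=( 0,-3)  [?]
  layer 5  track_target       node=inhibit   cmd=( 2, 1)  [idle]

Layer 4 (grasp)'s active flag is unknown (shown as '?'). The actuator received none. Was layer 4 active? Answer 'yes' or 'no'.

If layer 4 is active=yes:
  actuator would be none
If layer 4 is active=no:
  actuator would be (0, -3)
Observed none, so layer 4 was active.

yes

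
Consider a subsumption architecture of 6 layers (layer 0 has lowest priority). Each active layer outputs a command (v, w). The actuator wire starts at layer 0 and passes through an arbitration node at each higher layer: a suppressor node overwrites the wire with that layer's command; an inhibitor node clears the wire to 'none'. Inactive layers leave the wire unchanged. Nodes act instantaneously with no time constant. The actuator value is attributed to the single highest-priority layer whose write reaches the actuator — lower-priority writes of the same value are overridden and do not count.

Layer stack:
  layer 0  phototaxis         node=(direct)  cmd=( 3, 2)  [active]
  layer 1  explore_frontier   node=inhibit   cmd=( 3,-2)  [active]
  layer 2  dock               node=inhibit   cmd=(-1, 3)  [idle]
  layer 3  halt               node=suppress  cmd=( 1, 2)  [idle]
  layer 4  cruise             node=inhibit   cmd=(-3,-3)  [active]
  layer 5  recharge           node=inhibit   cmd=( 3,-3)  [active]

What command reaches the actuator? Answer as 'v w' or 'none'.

none

layer 0 (phototaxis) active — direct: (3, 2)
layer 1 (explore_frontier) active — inhibits: none
layer 2 (dock) idle — unchanged: none
layer 3 (halt) idle — unchanged: none
layer 4 (cruise) active — inhibits: none
layer 5 (recharge) active — inhibits: none
→ actuator none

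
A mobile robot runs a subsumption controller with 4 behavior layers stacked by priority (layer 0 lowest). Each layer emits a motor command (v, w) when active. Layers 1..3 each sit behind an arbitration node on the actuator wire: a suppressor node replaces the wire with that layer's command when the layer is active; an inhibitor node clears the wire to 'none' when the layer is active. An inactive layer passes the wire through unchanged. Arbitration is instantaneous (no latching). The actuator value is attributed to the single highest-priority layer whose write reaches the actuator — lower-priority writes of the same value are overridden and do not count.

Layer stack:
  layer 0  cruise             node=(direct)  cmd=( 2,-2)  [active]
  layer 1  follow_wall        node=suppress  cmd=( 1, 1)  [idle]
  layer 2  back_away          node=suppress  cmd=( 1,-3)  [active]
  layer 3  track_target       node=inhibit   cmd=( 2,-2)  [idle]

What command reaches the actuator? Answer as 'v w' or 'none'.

L0 cruise: active, feeds wire = (2, -2)
L1 follow_wall: idle → wire stays (2, -2)
L2 back_away: active, suppressor → wire = (1, -3)
L3 track_target: idle → wire stays (1, -3)
actuator = (1, -3)

1 -3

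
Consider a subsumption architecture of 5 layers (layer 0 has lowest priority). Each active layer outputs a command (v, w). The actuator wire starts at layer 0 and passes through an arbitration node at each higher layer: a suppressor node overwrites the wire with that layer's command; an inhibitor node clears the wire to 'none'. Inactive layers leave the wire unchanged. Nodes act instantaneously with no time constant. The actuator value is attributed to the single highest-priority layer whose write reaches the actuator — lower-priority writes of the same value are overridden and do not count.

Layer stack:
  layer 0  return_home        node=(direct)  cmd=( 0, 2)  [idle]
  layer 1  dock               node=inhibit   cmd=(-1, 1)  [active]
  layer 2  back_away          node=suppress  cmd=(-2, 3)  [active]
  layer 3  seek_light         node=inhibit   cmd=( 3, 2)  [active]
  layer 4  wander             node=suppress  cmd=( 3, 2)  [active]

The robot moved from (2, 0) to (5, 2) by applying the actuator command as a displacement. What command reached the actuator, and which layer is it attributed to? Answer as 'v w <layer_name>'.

3 2 wander

displacement = (5, 2) − (2, 0) = (3, 2)
L0 return_home: idle → wire = none
L1 dock: active, inhibitor → wire = none
L2 back_away: active, suppressor → wire = (-2, 3)
L3 seek_light: active, inhibitor → wire = none
L4 wander: active, suppressor → wire = (3, 2)
actuator = (3, 2) — from layer 4 (wander)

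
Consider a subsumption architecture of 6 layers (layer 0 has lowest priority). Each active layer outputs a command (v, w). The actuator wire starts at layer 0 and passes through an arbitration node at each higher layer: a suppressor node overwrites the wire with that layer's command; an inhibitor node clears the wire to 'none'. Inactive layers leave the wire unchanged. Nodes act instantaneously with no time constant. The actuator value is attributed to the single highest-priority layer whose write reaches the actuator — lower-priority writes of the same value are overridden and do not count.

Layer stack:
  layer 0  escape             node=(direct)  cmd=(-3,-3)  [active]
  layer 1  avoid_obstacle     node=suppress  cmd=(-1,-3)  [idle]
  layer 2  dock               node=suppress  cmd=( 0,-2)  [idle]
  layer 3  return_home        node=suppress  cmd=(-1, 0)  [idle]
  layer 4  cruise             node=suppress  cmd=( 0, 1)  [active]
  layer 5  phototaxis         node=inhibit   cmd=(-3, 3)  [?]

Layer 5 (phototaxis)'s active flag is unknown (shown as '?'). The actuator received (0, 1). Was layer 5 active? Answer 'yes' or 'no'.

If layer 5 is active=yes:
  actuator would be none
If layer 5 is active=no:
  actuator would be (0, 1)
Observed (0, 1), so layer 5 was idle.

no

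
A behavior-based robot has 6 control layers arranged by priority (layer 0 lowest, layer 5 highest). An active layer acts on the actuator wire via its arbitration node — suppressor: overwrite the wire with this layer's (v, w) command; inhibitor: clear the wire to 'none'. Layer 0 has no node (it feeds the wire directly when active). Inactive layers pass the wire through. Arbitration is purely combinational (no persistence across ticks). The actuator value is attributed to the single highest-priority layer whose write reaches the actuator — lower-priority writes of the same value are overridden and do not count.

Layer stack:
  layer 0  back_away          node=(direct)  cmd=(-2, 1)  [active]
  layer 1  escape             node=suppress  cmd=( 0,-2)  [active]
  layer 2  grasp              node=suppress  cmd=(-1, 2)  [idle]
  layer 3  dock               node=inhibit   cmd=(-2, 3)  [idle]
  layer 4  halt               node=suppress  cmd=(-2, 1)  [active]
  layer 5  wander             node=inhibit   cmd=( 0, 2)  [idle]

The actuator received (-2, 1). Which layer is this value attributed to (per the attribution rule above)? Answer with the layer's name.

halt

layer 0 (back_away) active — direct: (-2, 1)
layer 1 (escape) active — suppresses: (0, -2)
layer 2 (grasp) idle — unchanged: (0, -2)
layer 3 (dock) idle — unchanged: (0, -2)
layer 4 (halt) active — suppresses: (-2, 1)
layer 5 (wander) idle — unchanged: (-2, 1)
→ actuator (-2, 1)
last writer: layer 4 = halt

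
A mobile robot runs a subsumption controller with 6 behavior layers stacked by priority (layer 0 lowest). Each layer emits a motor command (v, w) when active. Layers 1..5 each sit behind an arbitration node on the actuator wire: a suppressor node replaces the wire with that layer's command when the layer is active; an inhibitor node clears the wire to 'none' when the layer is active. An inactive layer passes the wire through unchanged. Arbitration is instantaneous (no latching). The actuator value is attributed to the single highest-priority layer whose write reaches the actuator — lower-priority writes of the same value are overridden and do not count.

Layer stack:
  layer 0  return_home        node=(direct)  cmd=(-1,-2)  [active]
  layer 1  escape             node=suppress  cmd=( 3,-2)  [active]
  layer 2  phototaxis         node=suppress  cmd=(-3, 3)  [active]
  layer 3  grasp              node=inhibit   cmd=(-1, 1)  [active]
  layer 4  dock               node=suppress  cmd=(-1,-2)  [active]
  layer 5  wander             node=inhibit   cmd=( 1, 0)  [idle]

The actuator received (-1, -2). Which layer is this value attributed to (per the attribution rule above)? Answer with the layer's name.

dock

L0 return_home: active, feeds wire = (-1, -2)
L1 escape: active, suppressor → wire = (3, -2)
L2 phototaxis: active, suppressor → wire = (-3, 3)
L3 grasp: active, inhibitor → wire = none
L4 dock: active, suppressor → wire = (-1, -2)
L5 wander: idle → wire stays (-1, -2)
actuator = (-1, -2)
last writer: layer 4 = dock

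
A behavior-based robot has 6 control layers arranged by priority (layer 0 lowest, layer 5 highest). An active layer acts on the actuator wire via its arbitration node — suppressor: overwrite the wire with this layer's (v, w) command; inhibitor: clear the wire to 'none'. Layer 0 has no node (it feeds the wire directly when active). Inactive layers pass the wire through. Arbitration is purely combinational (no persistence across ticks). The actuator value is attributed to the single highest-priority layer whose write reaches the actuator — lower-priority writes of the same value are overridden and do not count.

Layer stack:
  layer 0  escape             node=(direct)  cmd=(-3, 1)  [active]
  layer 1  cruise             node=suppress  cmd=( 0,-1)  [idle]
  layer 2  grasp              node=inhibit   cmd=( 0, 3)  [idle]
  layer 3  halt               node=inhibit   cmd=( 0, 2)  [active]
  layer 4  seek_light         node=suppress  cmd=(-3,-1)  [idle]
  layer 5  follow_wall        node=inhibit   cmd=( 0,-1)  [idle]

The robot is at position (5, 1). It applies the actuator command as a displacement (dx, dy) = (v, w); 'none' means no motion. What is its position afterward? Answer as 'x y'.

5 1

L0 escape: active, feeds wire = (-3, 1)
L1 cruise: idle → wire stays (-3, 1)
L2 grasp: idle → wire stays (-3, 1)
L3 halt: active, inhibitor → wire = none
L4 seek_light: idle → wire stays none
L5 follow_wall: idle → wire stays none
actuator = none
position: (5, 1) + none = (5, 1)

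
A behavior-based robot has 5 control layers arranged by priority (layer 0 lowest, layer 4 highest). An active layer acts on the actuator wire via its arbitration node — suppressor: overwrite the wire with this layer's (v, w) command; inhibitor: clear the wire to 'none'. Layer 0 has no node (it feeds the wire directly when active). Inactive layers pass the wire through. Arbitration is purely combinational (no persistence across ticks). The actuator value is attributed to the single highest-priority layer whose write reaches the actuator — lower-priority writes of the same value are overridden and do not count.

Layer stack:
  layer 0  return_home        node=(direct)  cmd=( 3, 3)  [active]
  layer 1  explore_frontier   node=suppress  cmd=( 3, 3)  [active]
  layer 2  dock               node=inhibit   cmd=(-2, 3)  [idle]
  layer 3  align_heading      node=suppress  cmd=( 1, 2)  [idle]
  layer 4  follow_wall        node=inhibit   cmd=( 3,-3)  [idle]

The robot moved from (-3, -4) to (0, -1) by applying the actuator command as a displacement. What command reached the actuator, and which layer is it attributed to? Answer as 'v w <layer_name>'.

3 3 explore_frontier

displacement = (0, -1) − (-3, -4) = (3, 3)
layer 0 (return_home) active — direct: (3, 3)
layer 1 (explore_frontier) active — suppresses: (3, 3)
layer 2 (dock) idle — unchanged: (3, 3)
layer 3 (align_heading) idle — unchanged: (3, 3)
layer 4 (follow_wall) idle — unchanged: (3, 3)
→ actuator (3, 3) — from layer 1 (explore_frontier)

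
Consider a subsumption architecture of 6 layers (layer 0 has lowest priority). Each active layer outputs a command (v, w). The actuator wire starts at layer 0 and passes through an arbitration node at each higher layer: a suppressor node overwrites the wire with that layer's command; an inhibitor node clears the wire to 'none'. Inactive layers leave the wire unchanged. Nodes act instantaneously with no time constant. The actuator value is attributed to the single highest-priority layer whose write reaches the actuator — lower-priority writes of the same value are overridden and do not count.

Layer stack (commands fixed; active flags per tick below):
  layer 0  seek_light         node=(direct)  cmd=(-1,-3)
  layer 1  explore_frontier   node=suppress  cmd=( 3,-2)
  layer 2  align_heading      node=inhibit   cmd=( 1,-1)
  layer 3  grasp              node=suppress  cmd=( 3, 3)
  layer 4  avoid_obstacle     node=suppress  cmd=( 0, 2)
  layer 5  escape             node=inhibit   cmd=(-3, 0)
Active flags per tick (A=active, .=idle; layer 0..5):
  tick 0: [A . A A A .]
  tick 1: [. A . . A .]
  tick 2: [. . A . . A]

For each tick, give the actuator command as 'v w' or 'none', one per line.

tick 0:
  L0 seek_light: active, feeds wire = (-1, -3)
  L1 explore_frontier: idle → wire stays (-1, -3)
  L2 align_heading: active, inhibitor → wire = none
  L3 grasp: active, suppressor → wire = (3, 3)
  L4 avoid_obstacle: active, suppressor → wire = (0, 2)
  L5 escape: idle → wire stays (0, 2)
  actuator = (0, 2)
tick 1:
  L0 seek_light: idle → wire = none
  L1 explore_frontier: active, suppressor → wire = (3, -2)
  L2 align_heading: idle → wire stays (3, -2)
  L3 grasp: idle → wire stays (3, -2)
  L4 avoid_obstacle: active, suppressor → wire = (0, 2)
  L5 escape: idle → wire stays (0, 2)
  actuator = (0, 2)
tick 2:
  L0 seek_light: idle → wire = none
  L1 explore_frontier: idle → wire stays none
  L2 align_heading: active, inhibitor → wire = none
  L3 grasp: idle → wire stays none
  L4 avoid_obstacle: idle → wire stays none
  L5 escape: active, inhibitor → wire = none
  actuator = none

0 2
0 2
none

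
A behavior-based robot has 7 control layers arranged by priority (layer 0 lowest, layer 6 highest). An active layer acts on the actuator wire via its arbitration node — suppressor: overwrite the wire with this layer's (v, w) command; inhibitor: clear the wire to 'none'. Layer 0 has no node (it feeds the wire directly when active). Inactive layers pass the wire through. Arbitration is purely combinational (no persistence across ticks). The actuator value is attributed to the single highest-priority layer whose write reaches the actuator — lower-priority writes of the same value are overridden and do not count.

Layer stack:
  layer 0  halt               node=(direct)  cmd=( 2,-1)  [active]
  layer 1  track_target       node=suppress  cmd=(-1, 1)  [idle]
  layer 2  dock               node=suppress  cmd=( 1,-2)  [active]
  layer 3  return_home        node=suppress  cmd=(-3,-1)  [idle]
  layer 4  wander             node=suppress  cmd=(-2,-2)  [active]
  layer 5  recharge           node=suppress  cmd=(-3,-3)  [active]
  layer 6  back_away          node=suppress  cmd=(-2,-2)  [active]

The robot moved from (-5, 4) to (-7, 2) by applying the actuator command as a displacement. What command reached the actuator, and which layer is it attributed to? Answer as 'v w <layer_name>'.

displacement = (-7, 2) − (-5, 4) = (-2, -2)
[0] halt on; wire := (2, -1)
[1] track_target off; pass (2, -1)
[2] dock on (suppress); wire := (1, -2)
[3] return_home off; pass (1, -2)
[4] wander on (suppress); wire := (-2, -2)
[5] recharge on (suppress); wire := (-3, -3)
[6] back_away on (suppress); wire := (-2, -2)
output (-2, -2) — from layer 6 (back_away)

-2 -2 back_away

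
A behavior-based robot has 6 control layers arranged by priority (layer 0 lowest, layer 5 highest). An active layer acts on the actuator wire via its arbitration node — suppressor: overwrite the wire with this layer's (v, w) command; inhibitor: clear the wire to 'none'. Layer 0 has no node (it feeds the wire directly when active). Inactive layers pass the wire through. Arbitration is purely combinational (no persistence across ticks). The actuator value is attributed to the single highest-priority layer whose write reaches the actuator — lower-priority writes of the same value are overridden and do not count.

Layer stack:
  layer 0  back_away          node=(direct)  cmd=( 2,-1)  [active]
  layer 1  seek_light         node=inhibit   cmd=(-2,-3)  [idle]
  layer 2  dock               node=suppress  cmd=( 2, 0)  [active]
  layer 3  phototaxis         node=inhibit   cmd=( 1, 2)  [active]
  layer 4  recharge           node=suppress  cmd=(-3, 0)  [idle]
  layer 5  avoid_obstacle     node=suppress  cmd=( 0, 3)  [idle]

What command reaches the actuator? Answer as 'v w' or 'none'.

[0] back_away on; wire := (2, -1)
[1] seek_light off; pass (2, -1)
[2] dock on (suppress); wire := (2, 0)
[3] phototaxis on (inhibit); wire := none
[4] recharge off; pass none
[5] avoid_obstacle off; pass none
output none

none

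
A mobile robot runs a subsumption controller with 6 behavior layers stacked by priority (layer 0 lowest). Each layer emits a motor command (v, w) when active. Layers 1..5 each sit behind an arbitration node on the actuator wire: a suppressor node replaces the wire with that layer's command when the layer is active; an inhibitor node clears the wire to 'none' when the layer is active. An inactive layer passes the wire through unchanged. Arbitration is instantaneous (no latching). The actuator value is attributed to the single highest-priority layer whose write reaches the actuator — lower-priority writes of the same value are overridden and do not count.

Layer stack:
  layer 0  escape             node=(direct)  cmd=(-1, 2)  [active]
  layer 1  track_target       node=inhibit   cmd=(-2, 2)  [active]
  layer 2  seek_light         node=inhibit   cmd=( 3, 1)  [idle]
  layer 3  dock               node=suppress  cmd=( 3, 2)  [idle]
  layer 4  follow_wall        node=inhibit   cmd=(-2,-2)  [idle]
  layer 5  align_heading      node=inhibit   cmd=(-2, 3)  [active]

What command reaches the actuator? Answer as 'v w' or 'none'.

[0] escape on; wire := (-1, 2)
[1] track_target on (inhibit); wire := none
[2] seek_light off; pass none
[3] dock off; pass none
[4] follow_wall off; pass none
[5] align_heading on (inhibit); wire := none
output none

none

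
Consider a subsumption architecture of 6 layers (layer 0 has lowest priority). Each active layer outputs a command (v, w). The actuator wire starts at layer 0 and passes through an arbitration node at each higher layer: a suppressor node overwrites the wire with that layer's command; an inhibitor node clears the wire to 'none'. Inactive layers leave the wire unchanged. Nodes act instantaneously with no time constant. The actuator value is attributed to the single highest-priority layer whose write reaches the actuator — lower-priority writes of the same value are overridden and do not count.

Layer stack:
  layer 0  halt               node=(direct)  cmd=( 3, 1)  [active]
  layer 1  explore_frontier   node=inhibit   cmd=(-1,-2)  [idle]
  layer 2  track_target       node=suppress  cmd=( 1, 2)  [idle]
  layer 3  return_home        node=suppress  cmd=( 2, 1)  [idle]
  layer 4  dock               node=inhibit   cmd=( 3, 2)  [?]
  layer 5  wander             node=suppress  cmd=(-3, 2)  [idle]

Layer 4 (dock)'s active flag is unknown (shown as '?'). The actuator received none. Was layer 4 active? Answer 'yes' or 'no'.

yes

If layer 4 is active=yes:
  actuator would be none
If layer 4 is active=no:
  actuator would be (3, 1)
Observed none, so layer 4 was active.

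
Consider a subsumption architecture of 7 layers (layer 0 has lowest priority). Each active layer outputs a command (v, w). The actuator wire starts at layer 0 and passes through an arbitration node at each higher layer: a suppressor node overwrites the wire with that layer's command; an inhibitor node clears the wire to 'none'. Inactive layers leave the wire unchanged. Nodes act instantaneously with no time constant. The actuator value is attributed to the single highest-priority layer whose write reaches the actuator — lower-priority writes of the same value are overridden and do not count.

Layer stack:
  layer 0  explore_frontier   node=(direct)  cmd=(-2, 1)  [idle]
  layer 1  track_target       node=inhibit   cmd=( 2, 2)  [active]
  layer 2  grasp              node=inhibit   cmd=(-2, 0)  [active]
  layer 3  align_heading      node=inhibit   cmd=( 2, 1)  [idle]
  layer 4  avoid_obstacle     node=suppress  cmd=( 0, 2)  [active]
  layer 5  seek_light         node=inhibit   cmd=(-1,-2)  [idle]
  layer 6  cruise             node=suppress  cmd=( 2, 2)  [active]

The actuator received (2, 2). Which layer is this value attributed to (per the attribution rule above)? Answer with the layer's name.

[0] explore_frontier off; wire := none
[1] track_target on (inhibit); wire := none
[2] grasp on (inhibit); wire := none
[3] align_heading off; pass none
[4] avoid_obstacle on (suppress); wire := (0, 2)
[5] seek_light off; pass (0, 2)
[6] cruise on (suppress); wire := (2, 2)
output (2, 2)
last writer: layer 6 = cruise

cruise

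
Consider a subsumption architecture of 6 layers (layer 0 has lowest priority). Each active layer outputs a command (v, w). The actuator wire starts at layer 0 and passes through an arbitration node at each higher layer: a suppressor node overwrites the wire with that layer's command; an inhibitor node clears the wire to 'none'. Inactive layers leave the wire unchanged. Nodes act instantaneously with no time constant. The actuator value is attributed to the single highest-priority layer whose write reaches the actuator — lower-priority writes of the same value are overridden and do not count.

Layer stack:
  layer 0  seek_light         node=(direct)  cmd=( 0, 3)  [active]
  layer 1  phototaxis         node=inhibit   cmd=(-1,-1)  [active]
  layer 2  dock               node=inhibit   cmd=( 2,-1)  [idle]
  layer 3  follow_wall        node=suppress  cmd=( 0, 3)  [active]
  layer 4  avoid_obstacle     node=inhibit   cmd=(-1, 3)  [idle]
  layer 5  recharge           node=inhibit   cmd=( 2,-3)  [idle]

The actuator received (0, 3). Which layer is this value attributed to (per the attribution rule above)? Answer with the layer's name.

follow_wall

layer 0 (seek_light) active — direct: (0, 3)
layer 1 (phototaxis) active — inhibits: none
layer 2 (dock) idle — unchanged: none
layer 3 (follow_wall) active — suppresses: (0, 3)
layer 4 (avoid_obstacle) idle — unchanged: (0, 3)
layer 5 (recharge) idle — unchanged: (0, 3)
→ actuator (0, 3)
last writer: layer 3 = follow_wall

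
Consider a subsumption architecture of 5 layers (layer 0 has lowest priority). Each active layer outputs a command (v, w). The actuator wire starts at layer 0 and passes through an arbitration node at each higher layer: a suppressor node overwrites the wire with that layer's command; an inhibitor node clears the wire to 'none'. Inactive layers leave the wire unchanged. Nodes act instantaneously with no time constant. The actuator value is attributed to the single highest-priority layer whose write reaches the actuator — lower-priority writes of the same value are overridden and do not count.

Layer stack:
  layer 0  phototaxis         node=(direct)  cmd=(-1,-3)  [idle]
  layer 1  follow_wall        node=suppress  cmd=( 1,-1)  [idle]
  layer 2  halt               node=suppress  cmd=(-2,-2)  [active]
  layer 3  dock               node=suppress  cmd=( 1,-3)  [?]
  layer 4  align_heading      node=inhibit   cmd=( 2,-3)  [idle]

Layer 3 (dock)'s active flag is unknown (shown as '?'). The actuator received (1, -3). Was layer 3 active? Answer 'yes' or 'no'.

yes

If layer 3 is active=yes:
  actuator would be (1, -3)
If layer 3 is active=no:
  actuator would be (-2, -2)
Observed (1, -3), so layer 3 was active.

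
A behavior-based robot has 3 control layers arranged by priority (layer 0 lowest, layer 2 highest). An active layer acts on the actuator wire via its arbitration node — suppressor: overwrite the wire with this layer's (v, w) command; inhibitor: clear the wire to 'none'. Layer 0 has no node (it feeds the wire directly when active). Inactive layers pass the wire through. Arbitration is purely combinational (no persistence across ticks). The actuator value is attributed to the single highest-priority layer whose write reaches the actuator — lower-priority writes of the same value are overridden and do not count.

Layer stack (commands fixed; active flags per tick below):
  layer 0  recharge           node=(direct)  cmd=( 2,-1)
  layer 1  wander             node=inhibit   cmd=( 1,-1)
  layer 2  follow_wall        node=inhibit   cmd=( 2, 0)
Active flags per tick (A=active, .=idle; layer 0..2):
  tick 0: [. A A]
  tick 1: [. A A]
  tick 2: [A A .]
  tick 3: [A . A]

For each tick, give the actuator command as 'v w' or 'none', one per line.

tick 0:
  L0 recharge: idle → wire = none
  L1 wander: active, inhibitor → wire = none
  L2 follow_wall: active, inhibitor → wire = none
  actuator = none
tick 1:
  L0 recharge: idle → wire = none
  L1 wander: active, inhibitor → wire = none
  L2 follow_wall: active, inhibitor → wire = none
  actuator = none
tick 2:
  L0 recharge: active, feeds wire = (2, -1)
  L1 wander: active, inhibitor → wire = none
  L2 follow_wall: idle → wire stays none
  actuator = none
tick 3:
  L0 recharge: active, feeds wire = (2, -1)
  L1 wander: idle → wire stays (2, -1)
  L2 follow_wall: active, inhibitor → wire = none
  actuator = none

none
none
none
none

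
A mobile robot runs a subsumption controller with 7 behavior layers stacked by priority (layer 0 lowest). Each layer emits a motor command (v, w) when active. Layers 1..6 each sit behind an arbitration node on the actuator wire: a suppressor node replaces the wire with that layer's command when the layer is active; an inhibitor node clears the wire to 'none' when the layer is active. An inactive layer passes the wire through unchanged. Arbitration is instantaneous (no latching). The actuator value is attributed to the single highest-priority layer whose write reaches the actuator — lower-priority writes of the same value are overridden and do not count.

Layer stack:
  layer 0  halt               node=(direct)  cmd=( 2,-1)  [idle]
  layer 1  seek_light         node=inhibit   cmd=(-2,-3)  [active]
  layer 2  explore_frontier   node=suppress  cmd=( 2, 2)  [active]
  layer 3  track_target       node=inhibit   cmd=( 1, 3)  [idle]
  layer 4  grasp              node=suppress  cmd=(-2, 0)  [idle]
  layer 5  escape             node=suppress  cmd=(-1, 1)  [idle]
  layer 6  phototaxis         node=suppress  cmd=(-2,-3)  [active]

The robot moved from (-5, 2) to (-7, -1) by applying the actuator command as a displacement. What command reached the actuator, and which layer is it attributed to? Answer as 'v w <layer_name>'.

displacement = (-7, -1) − (-5, 2) = (-2, -3)
layer 0 (halt) idle — none
layer 1 (seek_light) active — inhibits: none
layer 2 (explore_frontier) active — suppresses: (2, 2)
layer 3 (track_target) idle — unchanged: (2, 2)
layer 4 (grasp) idle — unchanged: (2, 2)
layer 5 (escape) idle — unchanged: (2, 2)
layer 6 (phototaxis) active — suppresses: (-2, -3)
→ actuator (-2, -3) — from layer 6 (phototaxis)

-2 -3 phototaxis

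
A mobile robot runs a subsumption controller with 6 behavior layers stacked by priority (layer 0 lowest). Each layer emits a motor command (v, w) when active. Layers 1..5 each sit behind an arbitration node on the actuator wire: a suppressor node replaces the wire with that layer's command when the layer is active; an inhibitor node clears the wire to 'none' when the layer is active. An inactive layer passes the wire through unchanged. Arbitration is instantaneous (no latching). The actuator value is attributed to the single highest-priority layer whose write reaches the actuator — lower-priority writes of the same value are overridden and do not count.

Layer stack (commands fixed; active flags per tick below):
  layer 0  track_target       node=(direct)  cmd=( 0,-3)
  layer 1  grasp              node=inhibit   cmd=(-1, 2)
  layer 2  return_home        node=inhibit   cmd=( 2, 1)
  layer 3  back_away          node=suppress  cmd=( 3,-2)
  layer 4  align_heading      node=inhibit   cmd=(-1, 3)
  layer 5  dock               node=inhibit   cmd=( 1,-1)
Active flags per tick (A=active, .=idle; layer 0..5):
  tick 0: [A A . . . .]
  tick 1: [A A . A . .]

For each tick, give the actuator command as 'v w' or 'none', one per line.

none
3 -2

tick 0:
  L0 track_target: active, feeds wire = (0, -3)
  L1 grasp: active, inhibitor → wire = none
  L2 return_home: idle → wire stays none
  L3 back_away: idle → wire stays none
  L4 align_heading: idle → wire stays none
  L5 dock: idle → wire stays none
  actuator = none
tick 1:
  L0 track_target: active, feeds wire = (0, -3)
  L1 grasp: active, inhibitor → wire = none
  L2 return_home: idle → wire stays none
  L3 back_away: active, suppressor → wire = (3, -2)
  L4 align_heading: idle → wire stays (3, -2)
  L5 dock: idle → wire stays (3, -2)
  actuator = (3, -2)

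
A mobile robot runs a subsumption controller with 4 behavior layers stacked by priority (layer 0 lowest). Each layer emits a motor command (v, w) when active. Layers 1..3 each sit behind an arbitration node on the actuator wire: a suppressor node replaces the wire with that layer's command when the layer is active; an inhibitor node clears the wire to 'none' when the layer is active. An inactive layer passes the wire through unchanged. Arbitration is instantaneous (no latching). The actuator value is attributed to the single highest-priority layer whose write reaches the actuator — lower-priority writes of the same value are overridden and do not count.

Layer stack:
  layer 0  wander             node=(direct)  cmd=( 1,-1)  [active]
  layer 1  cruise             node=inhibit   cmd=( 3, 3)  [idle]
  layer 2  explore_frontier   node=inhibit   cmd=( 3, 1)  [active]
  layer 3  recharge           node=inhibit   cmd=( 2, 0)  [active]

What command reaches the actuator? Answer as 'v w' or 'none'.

L0 wander: active, feeds wire = (1, -1)
L1 cruise: idle → wire stays (1, -1)
L2 explore_frontier: active, inhibitor → wire = none
L3 recharge: active, inhibitor → wire = none
actuator = none

none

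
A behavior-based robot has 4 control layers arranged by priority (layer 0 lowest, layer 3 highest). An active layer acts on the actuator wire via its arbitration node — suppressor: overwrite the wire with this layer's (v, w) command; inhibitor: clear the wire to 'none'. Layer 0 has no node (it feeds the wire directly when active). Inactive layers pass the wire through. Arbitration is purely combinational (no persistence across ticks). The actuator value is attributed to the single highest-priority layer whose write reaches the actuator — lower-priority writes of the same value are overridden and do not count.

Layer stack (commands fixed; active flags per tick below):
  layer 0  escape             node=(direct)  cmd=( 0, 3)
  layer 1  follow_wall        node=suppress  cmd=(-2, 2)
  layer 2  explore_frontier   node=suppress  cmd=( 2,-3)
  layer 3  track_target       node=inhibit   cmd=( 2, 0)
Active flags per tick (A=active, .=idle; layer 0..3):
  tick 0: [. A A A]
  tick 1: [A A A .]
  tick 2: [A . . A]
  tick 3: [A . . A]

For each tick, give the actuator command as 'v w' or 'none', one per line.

none
2 -3
none
none

tick 0:
  layer 0 (escape) idle — none
  layer 1 (follow_wall) active — suppresses: (-2, 2)
  layer 2 (explore_frontier) active — suppresses: (2, -3)
  layer 3 (track_target) active — inhibits: none
  → actuator none
tick 1:
  layer 0 (escape) active — direct: (0, 3)
  layer 1 (follow_wall) active — suppresses: (-2, 2)
  layer 2 (explore_frontier) active — suppresses: (2, -3)
  layer 3 (track_target) idle — unchanged: (2, -3)
  → actuator (2, -3)
tick 2:
  layer 0 (escape) active — direct: (0, 3)
  layer 1 (follow_wall) idle — unchanged: (0, 3)
  layer 2 (explore_frontier) idle — unchanged: (0, 3)
  layer 3 (track_target) active — inhibits: none
  → actuator none
tick 3:
  layer 0 (escape) active — direct: (0, 3)
  layer 1 (follow_wall) idle — unchanged: (0, 3)
  layer 2 (explore_frontier) idle — unchanged: (0, 3)
  layer 3 (track_target) active — inhibits: none
  → actuator none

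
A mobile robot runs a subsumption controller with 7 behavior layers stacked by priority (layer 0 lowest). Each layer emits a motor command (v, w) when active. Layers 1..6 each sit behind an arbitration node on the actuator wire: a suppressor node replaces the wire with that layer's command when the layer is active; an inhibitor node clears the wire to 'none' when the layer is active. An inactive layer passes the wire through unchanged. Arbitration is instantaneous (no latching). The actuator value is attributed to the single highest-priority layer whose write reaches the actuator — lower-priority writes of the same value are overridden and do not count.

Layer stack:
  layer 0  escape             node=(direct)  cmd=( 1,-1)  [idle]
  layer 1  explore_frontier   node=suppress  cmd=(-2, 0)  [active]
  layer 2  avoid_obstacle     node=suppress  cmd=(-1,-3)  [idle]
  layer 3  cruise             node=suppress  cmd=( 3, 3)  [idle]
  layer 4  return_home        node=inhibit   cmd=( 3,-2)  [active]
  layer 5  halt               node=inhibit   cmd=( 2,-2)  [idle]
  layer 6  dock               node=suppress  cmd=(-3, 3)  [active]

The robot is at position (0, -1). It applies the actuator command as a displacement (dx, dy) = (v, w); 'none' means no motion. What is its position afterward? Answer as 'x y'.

layer 0 (escape) idle — none
layer 1 (explore_frontier) active — suppresses: (-2, 0)
layer 2 (avoid_obstacle) idle — unchanged: (-2, 0)
layer 3 (cruise) idle — unchanged: (-2, 0)
layer 4 (return_home) active — inhibits: none
layer 5 (halt) idle — unchanged: none
layer 6 (dock) active — suppresses: (-3, 3)
→ actuator (-3, 3)
position: (0, -1) + (-3, 3) = (-3, 2)

-3 2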